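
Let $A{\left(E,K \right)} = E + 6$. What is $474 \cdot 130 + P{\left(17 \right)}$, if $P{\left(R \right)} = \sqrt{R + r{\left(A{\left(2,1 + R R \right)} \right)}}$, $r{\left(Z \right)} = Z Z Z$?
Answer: $61643$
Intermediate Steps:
$A{\left(E,K \right)} = 6 + E$
$r{\left(Z \right)} = Z^{3}$ ($r{\left(Z \right)} = Z^{2} Z = Z^{3}$)
$P{\left(R \right)} = \sqrt{512 + R}$ ($P{\left(R \right)} = \sqrt{R + \left(6 + 2\right)^{3}} = \sqrt{R + 8^{3}} = \sqrt{R + 512} = \sqrt{512 + R}$)
$474 \cdot 130 + P{\left(17 \right)} = 474 \cdot 130 + \sqrt{512 + 17} = 61620 + \sqrt{529} = 61620 + 23 = 61643$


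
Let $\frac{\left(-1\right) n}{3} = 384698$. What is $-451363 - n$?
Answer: $702731$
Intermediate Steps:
$n = -1154094$ ($n = \left(-3\right) 384698 = -1154094$)
$-451363 - n = -451363 - -1154094 = -451363 + 1154094 = 702731$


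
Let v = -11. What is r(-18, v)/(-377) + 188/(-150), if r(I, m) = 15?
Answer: -36563/28275 ≈ -1.2931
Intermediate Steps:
r(-18, v)/(-377) + 188/(-150) = 15/(-377) + 188/(-150) = 15*(-1/377) + 188*(-1/150) = -15/377 - 94/75 = -36563/28275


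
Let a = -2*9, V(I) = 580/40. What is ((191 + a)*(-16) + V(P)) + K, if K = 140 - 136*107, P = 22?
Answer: -34331/2 ≈ -17166.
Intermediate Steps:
V(I) = 29/2 (V(I) = 580*(1/40) = 29/2)
a = -18
K = -14412 (K = 140 - 14552 = -14412)
((191 + a)*(-16) + V(P)) + K = ((191 - 18)*(-16) + 29/2) - 14412 = (173*(-16) + 29/2) - 14412 = (-2768 + 29/2) - 14412 = -5507/2 - 14412 = -34331/2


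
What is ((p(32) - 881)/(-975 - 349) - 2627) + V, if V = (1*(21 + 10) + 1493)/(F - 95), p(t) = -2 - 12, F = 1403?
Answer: -378852429/144316 ≈ -2625.2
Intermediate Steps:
p(t) = -14
V = 127/109 (V = (1*(21 + 10) + 1493)/(1403 - 95) = (1*31 + 1493)/1308 = (31 + 1493)*(1/1308) = 1524*(1/1308) = 127/109 ≈ 1.1651)
((p(32) - 881)/(-975 - 349) - 2627) + V = ((-14 - 881)/(-975 - 349) - 2627) + 127/109 = (-895/(-1324) - 2627) + 127/109 = (-895*(-1/1324) - 2627) + 127/109 = (895/1324 - 2627) + 127/109 = -3477253/1324 + 127/109 = -378852429/144316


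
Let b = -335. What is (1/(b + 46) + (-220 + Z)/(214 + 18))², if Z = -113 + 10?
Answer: 8757029241/4495434304 ≈ 1.9480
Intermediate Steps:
Z = -103
(1/(b + 46) + (-220 + Z)/(214 + 18))² = (1/(-335 + 46) + (-220 - 103)/(214 + 18))² = (1/(-289) - 323/232)² = (-1/289 - 323*1/232)² = (-1/289 - 323/232)² = (-93579/67048)² = 8757029241/4495434304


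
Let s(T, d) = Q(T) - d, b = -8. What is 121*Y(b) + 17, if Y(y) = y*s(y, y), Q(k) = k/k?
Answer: -8695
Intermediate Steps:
Q(k) = 1
s(T, d) = 1 - d
Y(y) = y*(1 - y)
121*Y(b) + 17 = 121*(-8*(1 - 1*(-8))) + 17 = 121*(-8*(1 + 8)) + 17 = 121*(-8*9) + 17 = 121*(-72) + 17 = -8712 + 17 = -8695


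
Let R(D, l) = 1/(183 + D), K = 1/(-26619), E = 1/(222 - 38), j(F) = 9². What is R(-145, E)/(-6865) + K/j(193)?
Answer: -127211/29603788470 ≈ -4.2971e-6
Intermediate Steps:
j(F) = 81
E = 1/184 ≈ 0.0054348
K = -1/26619 ≈ -3.7567e-5
R(-145, E)/(-6865) + K/j(193) = 1/((183 - 145)*(-6865)) - 1/26619/81 = -1/6865/38 - 1/26619*1/81 = (1/38)*(-1/6865) - 1/2156139 = -1/260870 - 1/2156139 = -127211/29603788470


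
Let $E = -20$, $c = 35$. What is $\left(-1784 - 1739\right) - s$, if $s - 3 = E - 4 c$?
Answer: $-3366$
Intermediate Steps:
$s = -157$ ($s = 3 - 160 = -157$)
$\left(-1784 - 1739\right) - s = \left(-1784 - 1739\right) - -157 = -3523 + 157 = -3366$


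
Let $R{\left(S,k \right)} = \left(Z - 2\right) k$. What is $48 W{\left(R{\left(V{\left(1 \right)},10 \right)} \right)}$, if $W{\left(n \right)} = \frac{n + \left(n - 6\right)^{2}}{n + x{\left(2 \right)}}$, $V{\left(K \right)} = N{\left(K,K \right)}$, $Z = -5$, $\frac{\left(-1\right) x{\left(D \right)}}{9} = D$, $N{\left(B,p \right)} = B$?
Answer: $- \frac{34236}{11} \approx -3112.4$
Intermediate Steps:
$x{\left(D \right)} = - 9 D$
$V{\left(K \right)} = K$
$R{\left(S,k \right)} = - 7 k$ ($R{\left(S,k \right)} = \left(-5 - 2\right) k = - 7 k$)
$W{\left(n \right)} = \frac{n + \left(-6 + n\right)^{2}}{-18 + n}$ ($W{\left(n \right)} = \frac{n + \left(n - 6\right)^{2}}{n - 18} = \frac{n + \left(-6 + n\right)^{2}}{n - 18} = \frac{n + \left(-6 + n\right)^{2}}{-18 + n}$)
$48 W{\left(R{\left(V{\left(1 \right)},10 \right)} \right)} = 48 \frac{\left(-7\right) 10 + \left(-6 - 70\right)^{2}}{-18 - 70} = 48 \frac{-70 + \left(-6 - 70\right)^{2}}{-18 - 70} = 48 \frac{-70 + \left(-76\right)^{2}}{-88} = 48 \left(- \frac{-70 + 5776}{88}\right) = 48 \left(\left(- \frac{1}{88}\right) 5706\right) = 48 \left(- \frac{2853}{44}\right) = - \frac{34236}{11}$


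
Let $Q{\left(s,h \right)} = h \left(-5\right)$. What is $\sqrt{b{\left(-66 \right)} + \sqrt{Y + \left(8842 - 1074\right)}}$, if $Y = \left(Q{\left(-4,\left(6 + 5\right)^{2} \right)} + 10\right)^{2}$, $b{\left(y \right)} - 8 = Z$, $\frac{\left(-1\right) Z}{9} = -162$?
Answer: $\sqrt{1466 + \sqrt{361793}} \approx 45.47$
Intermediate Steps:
$Z = 1458$ ($Z = \left(-9\right) \left(-162\right) = 1458$)
$Q{\left(s,h \right)} = - 5 h$
$b{\left(y \right)} = 1466$ ($b{\left(y \right)} = 8 + 1458 = 1466$)
$Y = 354025$ ($Y = \left(- 5 \left(6 + 5\right)^{2} + 10\right)^{2} = \left(- 5 \cdot 11^{2} + 10\right)^{2} = \left(\left(-5\right) 121 + 10\right)^{2} = \left(-605 + 10\right)^{2} = \left(-595\right)^{2} = 354025$)
$\sqrt{b{\left(-66 \right)} + \sqrt{Y + \left(8842 - 1074\right)}} = \sqrt{1466 + \sqrt{354025 + \left(8842 - 1074\right)}} = \sqrt{1466 + \sqrt{354025 + 7768}} = \sqrt{1466 + \sqrt{361793}}$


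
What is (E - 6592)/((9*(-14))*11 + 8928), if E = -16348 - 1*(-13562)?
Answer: -521/419 ≈ -1.2434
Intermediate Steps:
E = -2786 (E = -16348 + 13562 = -2786)
(E - 6592)/((9*(-14))*11 + 8928) = (-2786 - 6592)/((9*(-14))*11 + 8928) = -9378/(-126*11 + 8928) = -9378/(-1386 + 8928) = -9378/7542 = -9378*1/7542 = -521/419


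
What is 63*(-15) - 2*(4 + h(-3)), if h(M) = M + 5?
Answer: -957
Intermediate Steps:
h(M) = 5 + M
63*(-15) - 2*(4 + h(-3)) = 63*(-15) - 2*(4 + (5 - 3)) = -945 - 2*(4 + 2) = -945 - 2*6 = -945 - 12 = -957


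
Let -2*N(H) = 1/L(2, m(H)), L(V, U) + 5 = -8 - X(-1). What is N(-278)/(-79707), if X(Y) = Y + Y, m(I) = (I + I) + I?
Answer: -1/1753554 ≈ -5.7027e-7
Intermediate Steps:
m(I) = 3*I (m(I) = 2*I + I = 3*I)
X(Y) = 2*Y
L(V, U) = -11 (L(V, U) = -5 + (-8 - 2*(-1)) = -5 + (-8 - 1*(-2)) = -5 + (-8 + 2) = -5 - 6 = -11)
N(H) = 1/22 (N(H) = -1/2/(-11) = -1/2*(-1/11) = 1/22)
N(-278)/(-79707) = (1/22)/(-79707) = (1/22)*(-1/79707) = -1/1753554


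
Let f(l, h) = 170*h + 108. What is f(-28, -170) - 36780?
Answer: -65572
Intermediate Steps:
f(l, h) = 108 + 170*h
f(-28, -170) - 36780 = (108 + 170*(-170)) - 36780 = (108 - 28900) - 36780 = -28792 - 36780 = -65572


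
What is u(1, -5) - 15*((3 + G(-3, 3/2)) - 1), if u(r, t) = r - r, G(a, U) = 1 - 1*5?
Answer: 30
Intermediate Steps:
G(a, U) = -4 (G(a, U) = 1 - 5 = -4)
u(r, t) = 0
u(1, -5) - 15*((3 + G(-3, 3/2)) - 1) = 0 - 15*((3 - 4) - 1) = 0 - 15*(-1 - 1) = 0 - 15*(-2) = 0 + 30 = 30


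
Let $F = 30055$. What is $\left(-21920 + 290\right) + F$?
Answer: $8425$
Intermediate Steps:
$\left(-21920 + 290\right) + F = \left(-21920 + 290\right) + 30055 = -21630 + 30055 = 8425$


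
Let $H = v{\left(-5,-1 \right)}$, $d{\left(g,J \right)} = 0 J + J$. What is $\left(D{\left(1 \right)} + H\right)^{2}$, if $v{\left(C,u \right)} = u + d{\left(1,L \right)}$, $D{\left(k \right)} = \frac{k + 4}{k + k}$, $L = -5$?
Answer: $\frac{49}{4} \approx 12.25$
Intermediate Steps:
$d{\left(g,J \right)} = J$ ($d{\left(g,J \right)} = 0 + J = J$)
$D{\left(k \right)} = \frac{4 + k}{2 k}$
$v{\left(C,u \right)} = -5 + u$ ($v{\left(C,u \right)} = u - 5 = -5 + u$)
$H = -6$ ($H = -5 - 1 = -6$)
$\left(D{\left(1 \right)} + H\right)^{2} = \left(\frac{4 + 1}{2 \cdot 1} - 6\right)^{2} = \left(\frac{1}{2} \cdot 1 \cdot 5 - 6\right)^{2} = \left(\frac{5}{2} - 6\right)^{2} = \left(- \frac{7}{2}\right)^{2} = \frac{49}{4}$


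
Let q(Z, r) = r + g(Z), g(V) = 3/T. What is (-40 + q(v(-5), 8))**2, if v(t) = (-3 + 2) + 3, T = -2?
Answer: 4489/4 ≈ 1122.3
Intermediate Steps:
g(V) = -3/2 (g(V) = 3/(-2) = 3*(-1/2) = -3/2)
v(t) = 2 (v(t) = -1 + 3 = 2)
q(Z, r) = -3/2 + r (q(Z, r) = r - 3/2 = -3/2 + r)
(-40 + q(v(-5), 8))**2 = (-40 + (-3/2 + 8))**2 = (-40 + 13/2)**2 = (-67/2)**2 = 4489/4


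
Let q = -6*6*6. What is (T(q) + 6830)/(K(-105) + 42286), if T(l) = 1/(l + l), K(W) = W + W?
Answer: 2950559/18176832 ≈ 0.16233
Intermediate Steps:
K(W) = 2*W
q = -216 (q = -36*6 = -216)
T(l) = 1/(2*l)
(T(q) + 6830)/(K(-105) + 42286) = ((½)/(-216) + 6830)/(2*(-105) + 42286) = ((½)*(-1/216) + 6830)/(-210 + 42286) = (-1/432 + 6830)/42076 = (2950559/432)*(1/42076) = 2950559/18176832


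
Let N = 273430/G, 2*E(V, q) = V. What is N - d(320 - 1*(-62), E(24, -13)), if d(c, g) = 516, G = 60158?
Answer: -15384049/30079 ≈ -511.45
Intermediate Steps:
E(V, q) = V/2
N = 136715/30079 (N = 273430/60158 = 273430*(1/60158) = 136715/30079 ≈ 4.5452)
N - d(320 - 1*(-62), E(24, -13)) = 136715/30079 - 1*516 = 136715/30079 - 516 = -15384049/30079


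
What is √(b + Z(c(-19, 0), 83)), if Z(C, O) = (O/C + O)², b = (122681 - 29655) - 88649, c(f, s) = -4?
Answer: √132033/4 ≈ 90.841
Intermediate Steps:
b = 4377 (b = 93026 - 88649 = 4377)
Z(C, O) = (O + O/C)²
√(b + Z(c(-19, 0), 83)) = √(4377 + 83²*(1 - 4)²/(-4)²) = √(4377 + (1/16)*6889*(-3)²) = √(4377 + (1/16)*6889*9) = √(4377 + 62001/16) = √(132033/16) = √132033/4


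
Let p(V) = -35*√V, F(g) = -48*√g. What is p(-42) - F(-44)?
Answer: I*(-35*√42 + 96*√11) ≈ 91.57*I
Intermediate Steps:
p(-42) - F(-44) = -35*I*√42 - (-48)*√(-44) = -35*I*√42 - (-48)*2*I*√11 = -35*I*√42 - (-96)*I*√11 = -35*I*√42 + 96*I*√11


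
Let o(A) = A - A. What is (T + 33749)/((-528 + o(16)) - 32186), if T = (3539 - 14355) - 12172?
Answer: -10761/32714 ≈ -0.32894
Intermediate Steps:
o(A) = 0
T = -22988 (T = -10816 - 12172 = -22988)
(T + 33749)/((-528 + o(16)) - 32186) = (-22988 + 33749)/((-528 + 0) - 32186) = 10761/(-528 - 32186) = 10761/(-32714) = 10761*(-1/32714) = -10761/32714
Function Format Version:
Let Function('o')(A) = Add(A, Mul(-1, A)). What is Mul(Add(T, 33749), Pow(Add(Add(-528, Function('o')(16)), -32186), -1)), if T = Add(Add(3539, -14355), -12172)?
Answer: Rational(-10761, 32714) ≈ -0.32894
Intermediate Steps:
Function('o')(A) = 0
T = -22988 (T = Add(-10816, -12172) = -22988)
Mul(Add(T, 33749), Pow(Add(Add(-528, Function('o')(16)), -32186), -1)) = Mul(Add(-22988, 33749), Pow(Add(Add(-528, 0), -32186), -1)) = Mul(10761, Pow(Add(-528, -32186), -1)) = Mul(10761, Pow(-32714, -1)) = Mul(10761, Rational(-1, 32714)) = Rational(-10761, 32714)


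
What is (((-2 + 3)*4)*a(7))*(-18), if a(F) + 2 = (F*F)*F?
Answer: -24552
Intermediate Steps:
a(F) = -2 + F³ (a(F) = -2 + (F*F)*F = -2 + F²*F = -2 + F³)
(((-2 + 3)*4)*a(7))*(-18) = (((-2 + 3)*4)*(-2 + 7³))*(-18) = ((1*4)*(-2 + 343))*(-18) = (4*341)*(-18) = 1364*(-18) = -24552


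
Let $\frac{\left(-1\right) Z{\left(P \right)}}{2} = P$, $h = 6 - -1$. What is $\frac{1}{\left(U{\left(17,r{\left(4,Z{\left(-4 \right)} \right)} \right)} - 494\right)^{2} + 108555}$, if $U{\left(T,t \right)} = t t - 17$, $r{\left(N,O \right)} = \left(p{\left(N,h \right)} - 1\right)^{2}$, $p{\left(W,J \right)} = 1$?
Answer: $\frac{1}{369676} \approx 2.7051 \cdot 10^{-6}$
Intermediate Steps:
$h = 7$ ($h = 6 + 1 = 7$)
$Z{\left(P \right)} = - 2 P$
$r{\left(N,O \right)} = 0$ ($r{\left(N,O \right)} = \left(1 - 1\right)^{2} = 0^{2} = 0$)
$U{\left(T,t \right)} = -17 + t^{2}$ ($U{\left(T,t \right)} = t^{2} - 17 = -17 + t^{2}$)
$\frac{1}{\left(U{\left(17,r{\left(4,Z{\left(-4 \right)} \right)} \right)} - 494\right)^{2} + 108555} = \frac{1}{\left(\left(-17 + 0^{2}\right) - 494\right)^{2} + 108555} = \frac{1}{\left(\left(-17 + 0\right) - 494\right)^{2} + 108555} = \frac{1}{\left(-17 - 494\right)^{2} + 108555} = \frac{1}{\left(-511\right)^{2} + 108555} = \frac{1}{261121 + 108555} = \frac{1}{369676}$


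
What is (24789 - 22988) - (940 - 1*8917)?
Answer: 9778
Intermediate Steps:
(24789 - 22988) - (940 - 1*8917) = 1801 - (940 - 8917) = 1801 - 1*(-7977) = 1801 + 7977 = 9778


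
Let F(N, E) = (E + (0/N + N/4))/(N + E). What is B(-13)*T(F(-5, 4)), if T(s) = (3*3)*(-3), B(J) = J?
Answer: 351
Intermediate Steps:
F(N, E) = (E + N/4)/(E + N) (F(N, E) = (E + (0 + N*(¼)))/(E + N) = (E + (0 + N/4))/(E + N) = (E + N/4)/(E + N))
T(s) = -27 (T(s) = 9*(-3) = -27)
B(-13)*T(F(-5, 4)) = -13*(-27) = 351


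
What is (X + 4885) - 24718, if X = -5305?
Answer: -25138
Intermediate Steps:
(X + 4885) - 24718 = (-5305 + 4885) - 24718 = -420 - 24718 = -25138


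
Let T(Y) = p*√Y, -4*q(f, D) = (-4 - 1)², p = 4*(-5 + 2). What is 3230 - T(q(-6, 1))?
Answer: 3230 + 30*I ≈ 3230.0 + 30.0*I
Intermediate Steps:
p = -12 (p = 4*(-3) = -12)
q(f, D) = -25/4 (q(f, D) = -(-4 - 1)²/4 = -¼*(-5)² = -¼*25 = -25/4)
T(Y) = -12*√Y
3230 - T(q(-6, 1)) = 3230 - (-12)*√(-25/4) = 3230 - (-12)*5*I/2 = 3230 - (-30)*I = 3230 + 30*I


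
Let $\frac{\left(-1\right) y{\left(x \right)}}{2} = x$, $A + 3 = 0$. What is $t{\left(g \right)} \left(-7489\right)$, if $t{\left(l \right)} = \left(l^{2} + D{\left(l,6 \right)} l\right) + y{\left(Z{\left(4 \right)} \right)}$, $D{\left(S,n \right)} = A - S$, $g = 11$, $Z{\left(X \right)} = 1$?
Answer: $262115$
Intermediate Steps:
$A = -3$ ($A = -3 + 0 = -3$)
$y{\left(x \right)} = - 2 x$
$D{\left(S,n \right)} = -3 - S$
$t{\left(l \right)} = -2 + l^{2} + l \left(-3 - l\right)$ ($t{\left(l \right)} = \left(l^{2} + \left(-3 - l\right) l\right) - 2 = \left(l^{2} + l \left(-3 - l\right)\right) - 2 = -2 + l^{2} + l \left(-3 - l\right)$)
$t{\left(g \right)} \left(-7489\right) = \left(-2 - 33\right) \left(-7489\right) = \left(-35\right) \left(-7489\right) = 262115$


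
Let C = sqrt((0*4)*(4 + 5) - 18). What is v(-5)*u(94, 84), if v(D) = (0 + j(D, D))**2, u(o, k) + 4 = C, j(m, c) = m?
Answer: -100 + 75*I*sqrt(2) ≈ -100.0 + 106.07*I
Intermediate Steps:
C = 3*I*sqrt(2) (C = sqrt(0*9 - 18) = sqrt(0 - 18) = sqrt(-18) = 3*I*sqrt(2) ≈ 4.2426*I)
u(o, k) = -4 + 3*I*sqrt(2)
v(D) = D**2 (v(D) = (0 + D)**2 = D**2)
v(-5)*u(94, 84) = (-5)**2*(-4 + 3*I*sqrt(2)) = 25*(-4 + 3*I*sqrt(2)) = -100 + 75*I*sqrt(2)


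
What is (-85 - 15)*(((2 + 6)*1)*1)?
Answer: -800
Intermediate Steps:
(-85 - 15)*(((2 + 6)*1)*1) = -100*8*1 = -800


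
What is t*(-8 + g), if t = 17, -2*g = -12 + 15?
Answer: -323/2 ≈ -161.50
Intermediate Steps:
g = -3/2 (g = -(-12 + 15)/2 = -½*3 = -3/2 ≈ -1.5000)
t*(-8 + g) = 17*(-8 - 3/2) = 17*(-19/2) = -323/2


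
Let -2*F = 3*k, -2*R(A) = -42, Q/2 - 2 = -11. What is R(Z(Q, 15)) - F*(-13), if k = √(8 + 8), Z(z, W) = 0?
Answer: -57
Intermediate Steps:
Q = -18 (Q = 4 + 2*(-11) = 4 - 22 = -18)
R(A) = 21 (R(A) = -½*(-42) = 21)
k = 4 (k = √16 = 4)
F = -6 (F = -3*4/2 = -½*12 = -6)
R(Z(Q, 15)) - F*(-13) = 21 - (-6)*(-13) = 21 - 1*78 = 21 - 78 = -57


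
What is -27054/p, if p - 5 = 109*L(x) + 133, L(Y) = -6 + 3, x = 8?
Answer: 1002/7 ≈ 143.14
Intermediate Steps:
L(Y) = -3
p = -189 (p = 5 + (109*(-3) + 133) = 5 + (-327 + 133) = 5 - 194 = -189)
-27054/p = -27054/(-189) = -27054*(-1/189) = 1002/7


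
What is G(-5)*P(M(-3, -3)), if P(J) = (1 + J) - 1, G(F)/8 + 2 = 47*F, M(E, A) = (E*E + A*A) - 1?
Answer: -32232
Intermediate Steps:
M(E, A) = -1 + A² + E² (M(E, A) = (E² + A²) - 1 = (A² + E²) - 1 = -1 + A² + E²)
G(F) = -16 + 376*F (G(F) = -16 + 8*(47*F) = -16 + 376*F)
P(J) = J
G(-5)*P(M(-3, -3)) = (-16 + 376*(-5))*(-1 + (-3)² + (-3)²) = (-16 - 1880)*(-1 + 9 + 9) = -1896*17 = -32232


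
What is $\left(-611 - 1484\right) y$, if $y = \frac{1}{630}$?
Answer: $- \frac{419}{126} \approx -3.3254$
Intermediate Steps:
$y = \frac{1}{630} \approx 0.0015873$
$\left(-611 - 1484\right) y = \left(-611 - 1484\right) \frac{1}{630} = \left(-2095\right) \frac{1}{630} = - \frac{419}{126}$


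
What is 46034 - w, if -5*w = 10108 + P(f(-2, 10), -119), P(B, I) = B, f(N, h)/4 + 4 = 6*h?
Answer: 240502/5 ≈ 48100.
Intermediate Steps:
f(N, h) = -16 + 24*h (f(N, h) = -16 + 4*(6*h) = -16 + 24*h)
w = -10332/5 (w = -(10108 + (-16 + 24*10))/5 = -(10108 + (-16 + 240))/5 = -(10108 + 224)/5 = -1/5*10332 = -10332/5 ≈ -2066.4)
46034 - w = 46034 - 1*(-10332/5) = 46034 + 10332/5 = 240502/5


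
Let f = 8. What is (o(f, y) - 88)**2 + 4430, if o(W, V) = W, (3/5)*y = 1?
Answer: 10830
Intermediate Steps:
y = 5/3 (y = (5/3)*1 = 5/3 ≈ 1.6667)
(o(f, y) - 88)**2 + 4430 = (8 - 88)**2 + 4430 = (-80)**2 + 4430 = 6400 + 4430 = 10830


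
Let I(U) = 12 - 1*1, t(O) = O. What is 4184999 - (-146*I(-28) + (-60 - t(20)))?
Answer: 4186685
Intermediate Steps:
I(U) = 11 (I(U) = 12 - 1 = 11)
4184999 - (-146*I(-28) + (-60 - t(20))) = 4184999 - (-146*11 + (-60 - 1*20)) = 4184999 - (-1606 + (-60 - 20)) = 4184999 - (-1606 - 80) = 4184999 - 1*(-1686) = 4184999 + 1686 = 4186685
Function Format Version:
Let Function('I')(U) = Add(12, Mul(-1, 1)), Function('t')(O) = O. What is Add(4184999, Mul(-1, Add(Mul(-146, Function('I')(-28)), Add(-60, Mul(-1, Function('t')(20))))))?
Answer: 4186685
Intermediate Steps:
Function('I')(U) = 11 (Function('I')(U) = Add(12, -1) = 11)
Add(4184999, Mul(-1, Add(Mul(-146, Function('I')(-28)), Add(-60, Mul(-1, Function('t')(20)))))) = Add(4184999, Mul(-1, Add(Mul(-146, 11), Add(-60, Mul(-1, 20))))) = Add(4184999, Mul(-1, Add(-1606, Add(-60, -20)))) = Add(4184999, Mul(-1, Add(-1606, -80))) = Add(4184999, Mul(-1, -1686)) = Add(4184999, 1686) = 4186685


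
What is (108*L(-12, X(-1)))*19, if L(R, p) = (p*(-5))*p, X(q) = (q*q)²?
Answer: -10260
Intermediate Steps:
X(q) = q⁴ (X(q) = (q²)² = q⁴)
L(R, p) = -5*p² (L(R, p) = (-5*p)*p = -5*p²)
(108*L(-12, X(-1)))*19 = (108*(-5*((-1)⁴)²))*19 = (108*(-5*1²))*19 = (108*(-5*1))*19 = (108*(-5))*19 = -540*19 = -10260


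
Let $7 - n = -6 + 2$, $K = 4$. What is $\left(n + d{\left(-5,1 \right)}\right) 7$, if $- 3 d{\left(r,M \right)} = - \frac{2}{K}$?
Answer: $\frac{469}{6} \approx 78.167$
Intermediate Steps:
$n = 11$ ($n = 7 - \left(-6 + 2\right) = 7 - -4 = 7 + 4 = 11$)
$d{\left(r,M \right)} = \frac{1}{6}$ ($d{\left(r,M \right)} = - \frac{\left(-2\right) \frac{1}{4}}{3} = \left(- \frac{1}{3}\right) \left(- \frac{1}{2}\right) = \frac{1}{6}$)
$\left(n + d{\left(-5,1 \right)}\right) 7 = \left(11 + \frac{1}{6}\right) 7 = \frac{67}{6} \cdot 7 = \frac{469}{6}$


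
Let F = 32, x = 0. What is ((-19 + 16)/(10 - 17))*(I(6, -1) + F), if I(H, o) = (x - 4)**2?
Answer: 144/7 ≈ 20.571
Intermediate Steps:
I(H, o) = 16 (I(H, o) = (0 - 4)**2 = (-4)**2 = 16)
((-19 + 16)/(10 - 17))*(I(6, -1) + F) = ((-19 + 16)/(10 - 17))*(16 + 32) = -3/(-7)*48 = -3*(-1/7)*48 = (3/7)*48 = 144/7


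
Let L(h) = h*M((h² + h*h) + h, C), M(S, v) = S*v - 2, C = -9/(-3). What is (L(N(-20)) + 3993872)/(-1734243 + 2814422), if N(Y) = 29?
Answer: 4142671/1080179 ≈ 3.8352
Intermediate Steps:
C = 3 (C = -9*(-⅓) = 3)
M(S, v) = -2 + S*v
L(h) = h*(-2 + 3*h + 6*h²) (L(h) = h*(-2 + ((h² + h*h) + h)*3) = h*(-2 + ((h² + h²) + h)*3) = h*(-2 + (2*h² + h)*3) = h*(-2 + (h + 2*h²)*3) = h*(-2 + (3*h + 6*h²)) = h*(-2 + 3*h + 6*h²))
(L(N(-20)) + 3993872)/(-1734243 + 2814422) = (29*(-2 + 3*29*(1 + 2*29)) + 3993872)/(-1734243 + 2814422) = (29*(-2 + 3*29*(1 + 58)) + 3993872)/1080179 = (29*(-2 + 3*29*59) + 3993872)*(1/1080179) = (29*(-2 + 5133) + 3993872)*(1/1080179) = (29*5131 + 3993872)*(1/1080179) = (148799 + 3993872)*(1/1080179) = 4142671*(1/1080179) = 4142671/1080179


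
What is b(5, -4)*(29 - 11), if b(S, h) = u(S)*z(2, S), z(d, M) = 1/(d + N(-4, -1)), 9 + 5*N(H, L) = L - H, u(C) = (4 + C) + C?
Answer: 315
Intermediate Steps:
u(C) = 4 + 2*C
N(H, L) = -9/5 - H/5 + L/5 (N(H, L) = -9/5 + (L - H)/5 = -9/5 + (-H/5 + L/5) = -9/5 - H/5 + L/5)
z(d, M) = 1/(-6/5 + d) (z(d, M) = 1/(d + (-9/5 - ⅕*(-4) + (⅕)*(-1))) = 1/(d + (-9/5 + ⅘ - ⅕)) = 1/(d - 6/5) = 1/(-6/5 + d))
b(S, h) = 5 + 5*S/2 (b(S, h) = (4 + 2*S)*(5/(-6 + 5*2)) = (4 + 2*S)*(5/(-6 + 10)) = (4 + 2*S)*(5/4) = 5 + 5*S/2)
b(5, -4)*(29 - 11) = (5 + (5/2)*5)*(29 - 11) = (5 + 25/2)*18 = (35/2)*18 = 315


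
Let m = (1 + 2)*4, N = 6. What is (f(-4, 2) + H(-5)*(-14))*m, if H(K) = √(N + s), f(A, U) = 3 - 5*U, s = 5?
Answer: -84 - 168*√11 ≈ -641.19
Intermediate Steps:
H(K) = √11 (H(K) = √(6 + 5) = √11)
m = 12 (m = 3*4 = 12)
(f(-4, 2) + H(-5)*(-14))*m = ((3 - 5*2) + √11*(-14))*12 = ((3 - 10) - 14*√11)*12 = (-7 - 14*√11)*12 = -84 - 168*√11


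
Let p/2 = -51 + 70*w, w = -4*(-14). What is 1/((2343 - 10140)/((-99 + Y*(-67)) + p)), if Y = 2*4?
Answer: -7103/7797 ≈ -0.91099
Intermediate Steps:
Y = 8
w = 56
p = 7738 (p = 2*(-51 + 70*56) = 2*(-51 + 3920) = 2*3869 = 7738)
1/((2343 - 10140)/((-99 + Y*(-67)) + p)) = 1/((2343 - 10140)/((-99 + 8*(-67)) + 7738)) = 1/(-7797/((-99 - 536) + 7738)) = 1/(-7797/(-635 + 7738)) = 1/(-7797/7103) = -7103/7797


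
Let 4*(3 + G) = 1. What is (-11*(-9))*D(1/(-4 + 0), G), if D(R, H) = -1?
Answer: -99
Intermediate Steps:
G = -11/4 (G = -3 + (¼)*1 = -3 + ¼ = -11/4 ≈ -2.7500)
(-11*(-9))*D(1/(-4 + 0), G) = -11*(-9)*(-1) = 99*(-1) = -99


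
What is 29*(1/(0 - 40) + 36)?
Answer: 41731/40 ≈ 1043.3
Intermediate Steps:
29*(1/(0 - 40) + 36) = 29*(1/(-40) + 36) = 29*(-1/40 + 36) = 29*(1439/40) = 41731/40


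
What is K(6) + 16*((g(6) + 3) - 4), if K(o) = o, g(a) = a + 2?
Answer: 118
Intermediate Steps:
g(a) = 2 + a
K(6) + 16*((g(6) + 3) - 4) = 6 + 16*(((2 + 6) + 3) - 4) = 6 + 16*((8 + 3) - 4) = 6 + 16*(11 - 4) = 6 + 16*7 = 6 + 112 = 118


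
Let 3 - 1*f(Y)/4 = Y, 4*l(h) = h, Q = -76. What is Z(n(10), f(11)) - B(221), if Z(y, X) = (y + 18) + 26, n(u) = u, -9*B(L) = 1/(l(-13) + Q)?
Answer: 154058/2853 ≈ 53.999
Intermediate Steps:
l(h) = h/4
B(L) = 4/2853 (B(L) = -1/(9*((1/4)*(-13) - 76)) = -1/(9*(-13/4 - 76)) = -1/(9*(-317/4)) = -1/9*(-4/317) = 4/2853)
f(Y) = 12 - 4*Y
Z(y, X) = 44 + y (Z(y, X) = (18 + y) + 26 = 44 + y)
Z(n(10), f(11)) - B(221) = (44 + 10) - 1*4/2853 = 54 - 4/2853 = 154058/2853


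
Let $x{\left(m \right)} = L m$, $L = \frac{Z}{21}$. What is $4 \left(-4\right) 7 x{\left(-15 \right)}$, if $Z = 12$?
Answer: $960$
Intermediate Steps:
$L = \frac{4}{7}$ ($L = \frac{12}{21} = 12 \cdot \frac{1}{21} = \frac{4}{7} \approx 0.57143$)
$x{\left(m \right)} = \frac{4 m}{7}$
$4 \left(-4\right) 7 x{\left(-15 \right)} = 4 \left(-4\right) 7 \cdot \frac{4}{7} \left(-15\right) = \left(-16\right) 7 \left(- \frac{60}{7}\right) = \left(-112\right) \left(- \frac{60}{7}\right) = 960$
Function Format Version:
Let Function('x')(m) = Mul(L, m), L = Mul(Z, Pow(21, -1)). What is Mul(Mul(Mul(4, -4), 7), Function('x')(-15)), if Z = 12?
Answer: 960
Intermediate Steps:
L = Rational(4, 7) (L = Mul(12, Pow(21, -1)) = Mul(12, Rational(1, 21)) = Rational(4, 7) ≈ 0.57143)
Function('x')(m) = Mul(Rational(4, 7), m)
Mul(Mul(Mul(4, -4), 7), Function('x')(-15)) = Mul(Mul(Mul(4, -4), 7), Mul(Rational(4, 7), -15)) = Mul(Mul(-16, 7), Rational(-60, 7)) = Mul(-112, Rational(-60, 7)) = 960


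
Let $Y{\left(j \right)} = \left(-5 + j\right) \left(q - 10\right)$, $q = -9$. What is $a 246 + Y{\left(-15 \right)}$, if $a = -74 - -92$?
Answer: $4808$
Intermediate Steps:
$a = 18$ ($a = -74 + 92 = 18$)
$Y{\left(j \right)} = 95 - 19 j$ ($Y{\left(j \right)} = \left(-5 + j\right) \left(-9 - 10\right) = \left(-5 + j\right) \left(-19\right) = 95 - 19 j$)
$a 246 + Y{\left(-15 \right)} = 18 \cdot 246 + \left(95 - -285\right) = 4428 + \left(95 + 285\right) = 4428 + 380 = 4808$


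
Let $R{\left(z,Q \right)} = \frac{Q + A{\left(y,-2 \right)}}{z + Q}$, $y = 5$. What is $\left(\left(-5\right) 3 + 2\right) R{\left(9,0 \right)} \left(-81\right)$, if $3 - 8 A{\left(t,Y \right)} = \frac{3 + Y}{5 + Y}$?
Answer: $39$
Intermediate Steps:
$A{\left(t,Y \right)} = \frac{3}{8} - \frac{3 + Y}{8 \left(5 + Y\right)}$ ($A{\left(t,Y \right)} = \frac{3}{8} - \frac{\left(3 + Y\right) \frac{1}{5 + Y}}{8} = \frac{3}{8} - \frac{\frac{1}{5 + Y} \left(3 + Y\right)}{8} = \frac{3}{8} - \frac{3 + Y}{8 \left(5 + Y\right)}$)
$R{\left(z,Q \right)} = \frac{\frac{1}{3} + Q}{Q + z}$ ($R{\left(z,Q \right)} = \frac{Q + \frac{6 - 2}{4 \left(5 - 2\right)}}{z + Q} = \frac{Q + \frac{1}{4} \cdot \frac{1}{3} \cdot 4}{Q + z} = \frac{Q + \frac{1}{3}}{Q + z} = \frac{\frac{1}{3} + Q}{Q + z}$)
$\left(\left(-5\right) 3 + 2\right) R{\left(9,0 \right)} \left(-81\right) = \left(\left(-5\right) 3 + 2\right) \frac{\frac{1}{3} + 0}{0 + 9} \left(-81\right) = \left(-15 + 2\right) \frac{1}{9} \cdot \frac{1}{3} \left(-81\right) = - 13 \cdot \frac{1}{9} \cdot \frac{1}{3} \left(-81\right) = \left(-13\right) \frac{1}{27} \left(-81\right) = \left(- \frac{13}{27}\right) \left(-81\right) = 39$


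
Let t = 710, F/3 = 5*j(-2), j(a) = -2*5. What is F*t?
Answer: -106500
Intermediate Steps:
j(a) = -10
F = -150 (F = 3*(5*(-10)) = 3*(-50) = -150)
F*t = -150*710 = -106500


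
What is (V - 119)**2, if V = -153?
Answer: 73984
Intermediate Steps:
(V - 119)**2 = (-153 - 119)**2 = (-272)**2 = 73984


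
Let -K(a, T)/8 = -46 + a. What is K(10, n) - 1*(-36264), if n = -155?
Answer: 36552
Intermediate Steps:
K(a, T) = 368 - 8*a (K(a, T) = -8*(-46 + a) = 368 - 8*a)
K(10, n) - 1*(-36264) = (368 - 8*10) - 1*(-36264) = (368 - 80) + 36264 = 288 + 36264 = 36552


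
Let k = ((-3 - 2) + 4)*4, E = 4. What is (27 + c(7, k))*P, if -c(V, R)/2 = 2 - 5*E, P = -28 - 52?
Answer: -5040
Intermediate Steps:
k = -4 (k = (-5 + 4)*4 = -1*4 = -4)
P = -80
c(V, R) = 36 (c(V, R) = -2*(2 - 5*4) = -2*(2 - 20) = -2*(-18) = 36)
(27 + c(7, k))*P = (27 + 36)*(-80) = 63*(-80) = -5040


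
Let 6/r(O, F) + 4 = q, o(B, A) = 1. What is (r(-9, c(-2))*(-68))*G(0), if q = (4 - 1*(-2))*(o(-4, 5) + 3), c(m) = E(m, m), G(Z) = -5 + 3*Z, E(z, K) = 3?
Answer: 102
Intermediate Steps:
c(m) = 3
q = 24 (q = (4 - 1*(-2))*(1 + 3) = (4 + 2)*4 = 6*4 = 24)
r(O, F) = 3/10 (r(O, F) = 6/(-4 + 24) = 6/20 = 6*(1/20) = 3/10)
(r(-9, c(-2))*(-68))*G(0) = ((3/10)*(-68))*(-5 + 3*0) = -102*(-5 + 0)/5 = -102/5*(-5) = 102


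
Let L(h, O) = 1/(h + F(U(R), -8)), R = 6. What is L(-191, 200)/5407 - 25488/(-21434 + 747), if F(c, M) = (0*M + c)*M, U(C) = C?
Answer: 32937433537/26733251551 ≈ 1.2321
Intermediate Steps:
F(c, M) = M*c (F(c, M) = (0 + c)*M = c*M = M*c)
L(h, O) = 1/(-48 + h) (L(h, O) = 1/(h - 8*6) = 1/(h - 48) = 1/(-48 + h))
L(-191, 200)/5407 - 25488/(-21434 + 747) = 1/(-48 - 191*5407) - 25488/(-21434 + 747) = (1/5407)/(-239) - 25488/(-20687) = -1/239*1/5407 - 25488*(-1/20687) = -1/1292273 + 25488/20687 = 32937433537/26733251551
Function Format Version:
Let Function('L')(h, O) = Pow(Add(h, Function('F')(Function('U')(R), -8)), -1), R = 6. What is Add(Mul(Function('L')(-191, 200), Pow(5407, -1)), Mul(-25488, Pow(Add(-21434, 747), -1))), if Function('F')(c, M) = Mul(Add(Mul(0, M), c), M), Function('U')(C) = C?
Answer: Rational(32937433537, 26733251551) ≈ 1.2321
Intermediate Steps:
Function('F')(c, M) = Mul(M, c) (Function('F')(c, M) = Mul(Add(0, c), M) = Mul(c, M) = Mul(M, c))
Function('L')(h, O) = Pow(Add(-48, h), -1) (Function('L')(h, O) = Pow(Add(h, Mul(-8, 6)), -1) = Pow(Add(h, -48), -1) = Pow(Add(-48, h), -1))
Add(Mul(Function('L')(-191, 200), Pow(5407, -1)), Mul(-25488, Pow(Add(-21434, 747), -1))) = Add(Mul(Pow(Add(-48, -191), -1), Pow(5407, -1)), Mul(-25488, Pow(Add(-21434, 747), -1))) = Add(Mul(Pow(-239, -1), Rational(1, 5407)), Mul(-25488, Pow(-20687, -1))) = Add(Mul(Rational(-1, 239), Rational(1, 5407)), Mul(-25488, Rational(-1, 20687))) = Add(Rational(-1, 1292273), Rational(25488, 20687)) = Rational(32937433537, 26733251551)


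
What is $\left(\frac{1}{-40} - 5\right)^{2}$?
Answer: $\frac{40401}{1600} \approx 25.251$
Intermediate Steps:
$\left(\frac{1}{-40} - 5\right)^{2} = \left(- \frac{1}{40} - 5\right)^{2} = \left(- \frac{201}{40}\right)^{2} = \frac{40401}{1600}$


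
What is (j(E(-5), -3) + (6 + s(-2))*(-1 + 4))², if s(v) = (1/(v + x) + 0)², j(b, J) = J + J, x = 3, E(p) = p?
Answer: 225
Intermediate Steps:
j(b, J) = 2*J
s(v) = (3 + v)⁻² (s(v) = (1/(v + 3) + 0)² = (1/(3 + v) + 0)² = (1/(3 + v))² = (3 + v)⁻²)
(j(E(-5), -3) + (6 + s(-2))*(-1 + 4))² = (2*(-3) + (6 + (3 - 2)⁻²)*(-1 + 4))² = (-6 + (6 + 1⁻²)*3)² = (-6 + (6 + 1)*3)² = (-6 + 7*3)² = (-6 + 21)² = 15² = 225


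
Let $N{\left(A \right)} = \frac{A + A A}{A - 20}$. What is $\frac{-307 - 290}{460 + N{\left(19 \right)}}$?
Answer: $- \frac{597}{80} \approx -7.4625$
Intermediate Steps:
$N{\left(A \right)} = \frac{A + A^{2}}{-20 + A}$
$\frac{-307 - 290}{460 + N{\left(19 \right)}} = \frac{-307 - 290}{460 + \frac{19 \left(1 + 19\right)}{-20 + 19}} = - \frac{597}{460 + 19 \frac{1}{-1} \cdot 20} = - \frac{597}{460 + 19 \left(-1\right) 20} = - \frac{597}{460 - 380} = - \frac{597}{80}$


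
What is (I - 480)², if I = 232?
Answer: 61504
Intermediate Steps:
(I - 480)² = (232 - 480)² = (-248)² = 61504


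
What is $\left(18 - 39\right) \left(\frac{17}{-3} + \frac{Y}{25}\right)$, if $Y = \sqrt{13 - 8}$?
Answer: $119 - \frac{21 \sqrt{5}}{25} \approx 117.12$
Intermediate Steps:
$Y = \sqrt{5} \approx 2.2361$
$\left(18 - 39\right) \left(\frac{17}{-3} + \frac{Y}{25}\right) = \left(18 - 39\right) \left(\frac{17}{-3} + \frac{\sqrt{5}}{25}\right) = - 21 \left(17 \left(- \frac{1}{3}\right) + \sqrt{5} \cdot \frac{1}{25}\right) = - 21 \left(- \frac{17}{3} + \frac{\sqrt{5}}{25}\right) = 119 - \frac{21 \sqrt{5}}{25}$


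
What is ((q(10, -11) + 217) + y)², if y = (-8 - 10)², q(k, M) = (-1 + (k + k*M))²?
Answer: 115390564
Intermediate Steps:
q(k, M) = (-1 + k + M*k)² (q(k, M) = (-1 + (k + M*k))² = (-1 + k + M*k)²)
y = 324 (y = (-18)² = 324)
((q(10, -11) + 217) + y)² = (((-1 + 10 - 11*10)² + 217) + 324)² = (((-1 + 10 - 110)² + 217) + 324)² = (((-101)² + 217) + 324)² = ((10201 + 217) + 324)² = (10418 + 324)² = 10742² = 115390564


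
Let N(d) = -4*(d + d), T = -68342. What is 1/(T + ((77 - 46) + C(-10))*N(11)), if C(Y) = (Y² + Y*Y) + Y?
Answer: -1/87790 ≈ -1.1391e-5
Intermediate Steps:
C(Y) = Y + 2*Y² (C(Y) = (Y² + Y²) + Y = 2*Y² + Y = Y + 2*Y²)
N(d) = -8*d
1/(T + ((77 - 46) + C(-10))*N(11)) = 1/(-68342 + ((77 - 46) - 10*(1 + 2*(-10)))*(-8*11)) = 1/(-68342 + (31 - 10*(1 - 20))*(-88)) = 1/(-68342 + (31 - 10*(-19))*(-88)) = 1/(-68342 + (31 + 190)*(-88)) = 1/(-68342 + 221*(-88)) = 1/(-68342 - 19448) = 1/(-87790) = -1/87790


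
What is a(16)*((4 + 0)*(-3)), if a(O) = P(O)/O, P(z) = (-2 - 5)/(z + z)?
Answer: 21/128 ≈ 0.16406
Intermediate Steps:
P(z) = -7/(2*z) (P(z) = -7*1/(2*z) = -7/(2*z))
a(O) = -7/(2*O**2) (a(O) = (-7/(2*O))/O = -7/(2*O**2))
a(16)*((4 + 0)*(-3)) = (-7/2/16**2)*((4 + 0)*(-3)) = (-7/2*1/256)*(4*(-3)) = -7/512*(-12) = 21/128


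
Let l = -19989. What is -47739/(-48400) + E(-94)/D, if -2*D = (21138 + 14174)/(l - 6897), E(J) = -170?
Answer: -27546891027/106818800 ≈ -257.88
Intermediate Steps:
D = 8828/13443 (D = -(21138 + 14174)/(2*(-19989 - 6897)) = -17656/(-26886) = -17656*(-1)/26886 = -½*(-17656/13443) = 8828/13443 ≈ 0.65670)
-47739/(-48400) + E(-94)/D = -47739/(-48400) - 170/8828/13443 = -47739*(-1/48400) - 170*13443/8828 = 47739/48400 - 1142655/4414 = -27546891027/106818800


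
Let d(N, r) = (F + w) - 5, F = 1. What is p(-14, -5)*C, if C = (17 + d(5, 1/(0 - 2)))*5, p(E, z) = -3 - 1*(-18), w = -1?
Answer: 900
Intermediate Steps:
p(E, z) = 15 (p(E, z) = -3 + 18 = 15)
d(N, r) = -5 (d(N, r) = (1 - 1) - 5 = 0 - 5 = -5)
C = 60 (C = (17 - 5)*5 = 12*5 = 60)
p(-14, -5)*C = 15*60 = 900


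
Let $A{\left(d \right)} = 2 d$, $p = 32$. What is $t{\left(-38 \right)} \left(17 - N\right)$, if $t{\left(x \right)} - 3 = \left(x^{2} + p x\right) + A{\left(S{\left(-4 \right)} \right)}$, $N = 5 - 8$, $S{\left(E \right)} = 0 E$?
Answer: $4620$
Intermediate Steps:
$S{\left(E \right)} = 0$
$N = -3$
$t{\left(x \right)} = 3 + x^{2} + 32 x$ ($t{\left(x \right)} = 3 + \left(\left(x^{2} + 32 x\right) + 2 \cdot 0\right) = 3 + \left(\left(x^{2} + 32 x\right) + 0\right) = 3 + \left(x^{2} + 32 x\right) = 3 + x^{2} + 32 x$)
$t{\left(-38 \right)} \left(17 - N\right) = \left(3 + \left(-38\right)^{2} + 32 \left(-38\right)\right) \left(17 - -3\right) = \left(3 + 1444 - 1216\right) \left(17 + 3\right) = 231 \cdot 20 = 4620$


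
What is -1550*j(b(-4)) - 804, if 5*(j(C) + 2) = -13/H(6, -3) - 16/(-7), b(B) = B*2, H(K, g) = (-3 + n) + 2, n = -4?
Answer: 5470/7 ≈ 781.43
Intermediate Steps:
H(K, g) = -5 (H(K, g) = (-3 - 4) + 2 = -7 + 2 = -5)
b(B) = 2*B
j(C) = -179/175 (j(C) = -2 + (-13/(-5) - 16/(-7))/5 = -2 + (-13*(-⅕) - 16*(-⅐))/5 = -2 + (13/5 + 16/7)/5 = -2 + (⅕)*(171/35) = -2 + 171/175 = -179/175)
-1550*j(b(-4)) - 804 = -1550*(-179/175) - 804 = 11098/7 - 804 = 5470/7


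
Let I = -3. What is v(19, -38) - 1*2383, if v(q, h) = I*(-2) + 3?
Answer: -2374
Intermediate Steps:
v(q, h) = 9 (v(q, h) = -3*(-2) + 3 = 6 + 3 = 9)
v(19, -38) - 1*2383 = 9 - 1*2383 = 9 - 2383 = -2374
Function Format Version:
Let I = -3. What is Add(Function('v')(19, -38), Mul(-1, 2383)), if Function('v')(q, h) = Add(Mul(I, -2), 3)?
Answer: -2374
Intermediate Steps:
Function('v')(q, h) = 9 (Function('v')(q, h) = Add(Mul(-3, -2), 3) = Add(6, 3) = 9)
Add(Function('v')(19, -38), Mul(-1, 2383)) = Add(9, Mul(-1, 2383)) = Add(9, -2383) = -2374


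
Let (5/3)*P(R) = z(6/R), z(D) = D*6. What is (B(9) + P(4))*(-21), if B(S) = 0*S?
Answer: -567/5 ≈ -113.40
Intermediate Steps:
z(D) = 6*D
P(R) = 108/(5*R) (P(R) = 3*(6*(6/R))/5 = 3*(36/R)/5 = 108/(5*R))
B(S) = 0
(B(9) + P(4))*(-21) = (0 + (108/5)/4)*(-21) = (0 + (108/5)*(1/4))*(-21) = (0 + 27/5)*(-21) = (27/5)*(-21) = -567/5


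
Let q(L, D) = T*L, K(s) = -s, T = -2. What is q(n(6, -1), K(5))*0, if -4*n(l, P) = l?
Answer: 0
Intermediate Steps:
n(l, P) = -l/4
q(L, D) = -2*L
q(n(6, -1), K(5))*0 = -(-1)*6/2*0 = -2*(-3/2)*0 = 3*0 = 0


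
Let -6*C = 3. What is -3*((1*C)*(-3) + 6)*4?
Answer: -90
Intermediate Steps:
C = -½ (C = -⅙*3 = -½ ≈ -0.50000)
-3*((1*C)*(-3) + 6)*4 = -3*((1*(-½))*(-3) + 6)*4 = -3*(-½*(-3) + 6)*4 = -3*(3/2 + 6)*4 = -3*15/2*4 = -45/2*4 = -90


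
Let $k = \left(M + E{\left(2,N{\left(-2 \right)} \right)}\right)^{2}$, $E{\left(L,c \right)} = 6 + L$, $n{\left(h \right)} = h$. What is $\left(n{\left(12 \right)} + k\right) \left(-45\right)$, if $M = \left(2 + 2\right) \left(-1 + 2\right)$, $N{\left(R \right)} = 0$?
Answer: $-7020$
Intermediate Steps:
$M = 4$ ($M = 4 \cdot 1 = 4$)
$k = 144$ ($k = \left(4 + \left(6 + 2\right)\right)^{2} = \left(4 + 8\right)^{2} = 12^{2} = 144$)
$\left(n{\left(12 \right)} + k\right) \left(-45\right) = \left(12 + 144\right) \left(-45\right) = 156 \left(-45\right) = -7020$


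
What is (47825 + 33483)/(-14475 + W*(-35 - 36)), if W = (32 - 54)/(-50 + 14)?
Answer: -1463544/261331 ≈ -5.6003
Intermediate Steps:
W = 11/18 (W = -22/(-36) = -22*(-1/36) = 11/18 ≈ 0.61111)
(47825 + 33483)/(-14475 + W*(-35 - 36)) = (47825 + 33483)/(-14475 + 11*(-35 - 36)/18) = 81308/(-14475 + (11/18)*(-71)) = 81308/(-14475 - 781/18) = 81308/(-261331/18) = 81308*(-18/261331) = -1463544/261331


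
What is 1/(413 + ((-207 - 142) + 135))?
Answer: 1/199 ≈ 0.0050251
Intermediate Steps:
1/(413 + ((-207 - 142) + 135)) = 1/(413 + (-349 + 135)) = 1/(413 - 214) = 1/199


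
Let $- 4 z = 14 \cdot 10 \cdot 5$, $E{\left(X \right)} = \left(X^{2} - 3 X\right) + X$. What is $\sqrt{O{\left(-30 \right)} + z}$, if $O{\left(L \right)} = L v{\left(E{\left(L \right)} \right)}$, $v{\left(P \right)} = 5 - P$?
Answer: $5 \sqrt{1139} \approx 168.75$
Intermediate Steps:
$E{\left(X \right)} = X^{2} - 2 X$
$z = -175$ ($z = - \frac{14 \cdot 10 \cdot 5}{4} = - \frac{140 \cdot 5}{4} = \left(- \frac{1}{4}\right) 700 = -175$)
$O{\left(L \right)} = L \left(5 - L \left(-2 + L\right)\right)$
$\sqrt{O{\left(-30 \right)} + z} = \sqrt{\left(-1\right) \left(-30\right) \left(-5 - 30 \left(-2 - 30\right)\right) - 175} = \sqrt{\left(-1\right) \left(-30\right) \left(-5 - -960\right) - 175} = \sqrt{\left(-1\right) \left(-30\right) \left(-5 + 960\right) - 175} = \sqrt{\left(-1\right) \left(-30\right) 955 - 175} = \sqrt{28650 - 175} = \sqrt{28475} = 5 \sqrt{1139}$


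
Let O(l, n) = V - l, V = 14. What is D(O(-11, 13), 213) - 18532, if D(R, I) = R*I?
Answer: -13207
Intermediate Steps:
O(l, n) = 14 - l
D(R, I) = I*R
D(O(-11, 13), 213) - 18532 = 213*(14 - 1*(-11)) - 18532 = 213*(14 + 11) - 18532 = 213*25 - 18532 = 5325 - 18532 = -13207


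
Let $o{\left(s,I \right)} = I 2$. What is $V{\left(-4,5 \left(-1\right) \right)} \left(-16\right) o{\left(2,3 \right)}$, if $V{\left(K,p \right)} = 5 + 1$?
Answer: $-576$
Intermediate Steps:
$V{\left(K,p \right)} = 6$
$o{\left(s,I \right)} = 2 I$
$V{\left(-4,5 \left(-1\right) \right)} \left(-16\right) o{\left(2,3 \right)} = 6 \left(-16\right) 2 \cdot 3 = \left(-96\right) 6 = -576$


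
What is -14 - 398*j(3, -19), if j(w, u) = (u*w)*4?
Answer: 90730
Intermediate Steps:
j(w, u) = 4*u*w
-14 - 398*j(3, -19) = -14 - 1592*(-19)*3 = -14 - 398*(-228) = -14 + 90744 = 90730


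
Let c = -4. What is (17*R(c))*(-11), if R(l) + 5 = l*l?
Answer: -2057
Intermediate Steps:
R(l) = -5 + l² (R(l) = -5 + l*l = -5 + l²)
(17*R(c))*(-11) = (17*(-5 + (-4)²))*(-11) = (17*(-5 + 16))*(-11) = (17*11)*(-11) = 187*(-11) = -2057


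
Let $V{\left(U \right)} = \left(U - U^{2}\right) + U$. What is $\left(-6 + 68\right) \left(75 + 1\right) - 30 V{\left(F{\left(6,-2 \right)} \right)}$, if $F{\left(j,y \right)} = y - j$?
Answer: $7112$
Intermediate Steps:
$V{\left(U \right)} = - U^{2} + 2 U$
$\left(-6 + 68\right) \left(75 + 1\right) - 30 V{\left(F{\left(6,-2 \right)} \right)} = \left(-6 + 68\right) \left(75 + 1\right) - 30 \left(-2 - 6\right) \left(2 - \left(-2 - 6\right)\right) = 62 \cdot 76 - 30 \left(-2 - 6\right) \left(2 - \left(-2 - 6\right)\right) = 4712 - 30 \left(- 8 \left(2 - -8\right)\right) = 4712 - 30 \left(- 8 \left(2 + 8\right)\right) = 4712 - 30 \left(\left(-8\right) 10\right) = 4712 - -2400 = 4712 + 2400 = 7112$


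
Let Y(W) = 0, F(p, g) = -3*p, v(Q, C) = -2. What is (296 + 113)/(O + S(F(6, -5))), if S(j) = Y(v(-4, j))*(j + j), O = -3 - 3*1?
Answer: -409/6 ≈ -68.167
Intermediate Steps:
O = -6 (O = -3 - 3 = -6)
S(j) = 0 (S(j) = 0*(j + j) = 0*(2*j) = 0)
(296 + 113)/(O + S(F(6, -5))) = (296 + 113)/(-6 + 0) = 409/(-6) = 409*(-⅙) = -409/6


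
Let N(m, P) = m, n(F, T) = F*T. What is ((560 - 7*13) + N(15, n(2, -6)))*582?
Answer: 281688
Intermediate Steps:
((560 - 7*13) + N(15, n(2, -6)))*582 = ((560 - 7*13) + 15)*582 = ((560 - 1*91) + 15)*582 = ((560 - 91) + 15)*582 = (469 + 15)*582 = 484*582 = 281688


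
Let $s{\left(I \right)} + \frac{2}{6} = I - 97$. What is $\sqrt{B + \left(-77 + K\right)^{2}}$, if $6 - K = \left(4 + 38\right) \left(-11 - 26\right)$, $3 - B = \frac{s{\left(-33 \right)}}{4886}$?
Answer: $\frac{\sqrt{472533207800766}}{14658} \approx 1483.0$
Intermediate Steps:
$s{\left(I \right)} = - \frac{292}{3} + I$ ($s{\left(I \right)} = - \frac{1}{3} + \left(I - 97\right) = - \frac{1}{3} + \left(-97 + I\right) = - \frac{292}{3} + I$)
$B = \frac{44365}{14658}$ ($B = 3 - \frac{- \frac{292}{3} - 33}{4886} = 3 - \left(- \frac{391}{3}\right) \frac{1}{4886} = 3 - - \frac{391}{14658} = 3 + \frac{391}{14658} = \frac{44365}{14658} \approx 3.0267$)
$K = 1560$ ($K = 6 - \left(4 + 38\right) \left(-11 - 26\right) = 6 - 42 \left(-37\right) = 6 - -1554 = 6 + 1554 = 1560$)
$\sqrt{B + \left(-77 + K\right)^{2}} = \sqrt{\frac{44365}{14658} + \left(-77 + 1560\right)^{2}} = \sqrt{\frac{44365}{14658} + 1483^{2}} = \sqrt{\frac{44365}{14658} + 2199289} = \sqrt{\frac{32237222527}{14658}} = \frac{\sqrt{472533207800766}}{14658}$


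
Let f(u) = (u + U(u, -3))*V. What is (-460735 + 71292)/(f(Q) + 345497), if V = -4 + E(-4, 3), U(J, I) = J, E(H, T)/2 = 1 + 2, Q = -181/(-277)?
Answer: -107875711/95703393 ≈ -1.1272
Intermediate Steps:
Q = 181/277 (Q = -181*(-1/277) = 181/277 ≈ 0.65343)
E(H, T) = 6 (E(H, T) = 2*(1 + 2) = 2*3 = 6)
V = 2 (V = -4 + 6 = 2)
f(u) = 4*u (f(u) = (u + u)*2 = (2*u)*2 = 4*u)
(-460735 + 71292)/(f(Q) + 345497) = (-460735 + 71292)/(4*(181/277) + 345497) = -389443/(724/277 + 345497) = -389443/95703393/277 = -389443*277/95703393 = -107875711/95703393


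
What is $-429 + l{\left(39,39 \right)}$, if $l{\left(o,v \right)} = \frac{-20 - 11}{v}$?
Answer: $- \frac{16762}{39} \approx -429.79$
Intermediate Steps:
$l{\left(o,v \right)} = - \frac{31}{v}$
$-429 + l{\left(39,39 \right)} = -429 - \frac{31}{39} = - \frac{16762}{39}$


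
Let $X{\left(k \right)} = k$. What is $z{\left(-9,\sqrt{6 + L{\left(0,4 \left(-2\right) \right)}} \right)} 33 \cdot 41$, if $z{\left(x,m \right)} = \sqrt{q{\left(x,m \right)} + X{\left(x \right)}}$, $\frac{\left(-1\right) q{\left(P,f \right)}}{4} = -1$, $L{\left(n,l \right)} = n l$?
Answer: $1353 i \sqrt{5} \approx 3025.4 i$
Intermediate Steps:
$L{\left(n,l \right)} = l n$
$q{\left(P,f \right)} = 4$ ($q{\left(P,f \right)} = \left(-4\right) \left(-1\right) = 4$)
$z{\left(x,m \right)} = \sqrt{4 + x}$
$z{\left(-9,\sqrt{6 + L{\left(0,4 \left(-2\right) \right)}} \right)} 33 \cdot 41 = \sqrt{4 - 9} \cdot 33 \cdot 41 = \sqrt{-5} \cdot 33 \cdot 41 = i \sqrt{5} \cdot 33 \cdot 41 = 33 i \sqrt{5} \cdot 41 = 1353 i \sqrt{5}$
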